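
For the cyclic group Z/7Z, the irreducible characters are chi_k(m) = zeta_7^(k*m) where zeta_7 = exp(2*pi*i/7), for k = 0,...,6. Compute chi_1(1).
chi_1(1) = zeta_7^1 = exp(2*I*pi/7)

Working: chi_1(1) = zeta_7^(1*1) = zeta_7^1. Since zeta_7^7 = 1, this equals zeta_7^1 = exp(2*pi*i*1/7) = exp(2*I*pi/7).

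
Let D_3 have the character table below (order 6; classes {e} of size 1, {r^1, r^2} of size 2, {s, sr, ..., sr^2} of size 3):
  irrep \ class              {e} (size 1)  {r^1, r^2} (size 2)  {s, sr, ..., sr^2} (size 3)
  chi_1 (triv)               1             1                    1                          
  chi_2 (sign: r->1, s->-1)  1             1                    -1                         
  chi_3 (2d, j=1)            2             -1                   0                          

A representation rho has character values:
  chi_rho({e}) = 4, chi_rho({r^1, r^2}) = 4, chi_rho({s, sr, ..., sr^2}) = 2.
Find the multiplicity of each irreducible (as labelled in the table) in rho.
Multiplicities: chi_1: 3, chi_2: 1, chi_3: 0.

Argument: Use <chi_rho, chi> = (1/|G|) sum_C |C| * chi_rho(C) * conj(chi(C)) with |G| = 6 for each irreducible chi in the table:
  <chi_rho, chi_1> = (1/6)[1*(4)*conj(1) + 2*(4)*conj(1) + 3*(2)*conj(1)]
      = (1/6)[(4) + (8) + (6)] = 18/6 = 3
  <chi_rho, chi_2> = (1/6)[1*(4)*conj(1) + 2*(4)*conj(1) + 3*(2)*conj(-1)]
      = (1/6)[(4) + (8) + (-6)] = 6/6 = 1
  <chi_rho, chi_3> = (1/6)[1*(4)*conj(2) + 2*(4)*conj(-1) + 3*(2)*conj(0)]
      = (1/6)[(8) + (-8) + (0)] = 0/6 = 0
Dimension check: dim(rho) = sum (mult * dim) = 3*1 + 1*1 + 0*2 = 4 = chi_rho(e) = 4.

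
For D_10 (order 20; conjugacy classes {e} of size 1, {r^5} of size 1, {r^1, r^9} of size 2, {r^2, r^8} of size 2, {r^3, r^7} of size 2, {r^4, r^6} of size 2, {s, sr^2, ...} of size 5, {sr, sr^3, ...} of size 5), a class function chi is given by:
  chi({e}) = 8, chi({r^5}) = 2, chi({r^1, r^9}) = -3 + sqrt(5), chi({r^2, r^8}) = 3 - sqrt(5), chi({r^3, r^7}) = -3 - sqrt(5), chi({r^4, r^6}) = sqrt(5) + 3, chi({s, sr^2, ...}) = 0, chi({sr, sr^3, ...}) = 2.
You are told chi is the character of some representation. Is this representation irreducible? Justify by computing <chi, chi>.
Not irreducible (reducible): <chi, chi> = 10 > 1.

Derivation: <chi, chi> = (1/|G|) sum_C |C| * |chi(C)|^2 = (1/20)[1*|8|^2 + 1*|2|^2 + 2*|-3 + sqrt(5)|^2 + 2*|3 - sqrt(5)|^2 + 2*|-3 - sqrt(5)|^2 + 2*|sqrt(5) + 3|^2 + 5*|0|^2 + 5*|2|^2]
  = (1/20)[(64) + (4) + (28 - 12*sqrt(5)) + (28 - 12*sqrt(5)) + (12*sqrt(5) + 28) + (12*sqrt(5) + 28) + (0) + (20)] = 200/20 = 10.
A character is irreducible iff <chi, chi> = 1, so this representation is reducible.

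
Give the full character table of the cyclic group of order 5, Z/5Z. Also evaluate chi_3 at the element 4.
Character table of Z/5Z (irreps indexed chi_0,...,chi_4 with chi_k(m) = zeta_5^(k*m), zeta_5 = exp(2*pi*i/5)):
  irrep \ class  {0} (size 1)  {1} (size 1)    {2} (size 1)    {3} (size 1)    {4} (size 1)  
  chi_0          1             1               1               1               1             
  chi_1          1             exp(2*I*pi/5)   exp(4*I*pi/5)   exp(-4*I*pi/5)  exp(-2*I*pi/5)
  chi_2          1             exp(4*I*pi/5)   exp(-2*I*pi/5)  exp(2*I*pi/5)   exp(-4*I*pi/5)
  chi_3          1             exp(-4*I*pi/5)  exp(2*I*pi/5)   exp(-2*I*pi/5)  exp(4*I*pi/5) 
  chi_4          1             exp(-2*I*pi/5)  exp(-4*I*pi/5)  exp(4*I*pi/5)   exp(2*I*pi/5) 

Spot check: chi_3(4) = zeta_5^(3*4) = zeta_5^12 = exp(4*I*pi/5).

Proof sketch: Z/5Z is abelian, so all 5 irreducible complex representations are 1-dimensional. They are given by chi_k(m) = zeta_5^(k*m) for k = 0,...,4. Row orthogonality: sum_m chi_k(m) conj(chi_l(m)) = 5 * [k = l].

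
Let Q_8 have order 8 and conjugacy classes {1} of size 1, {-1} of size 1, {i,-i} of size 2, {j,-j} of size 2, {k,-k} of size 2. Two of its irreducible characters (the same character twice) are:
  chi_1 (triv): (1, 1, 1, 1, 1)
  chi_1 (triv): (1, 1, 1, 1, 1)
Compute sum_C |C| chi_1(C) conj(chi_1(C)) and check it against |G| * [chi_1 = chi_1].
Sum = 8 = |G| = 8; so <chi_1, chi_1> = 1 (norm-1 confirms irreducibility).

Details: Compute term by term over conjugacy classes (|C| * chi_1(C) * conj(chi_1(C))):
  1*(1)*conj(1) + 1*(1)*conj(1) + 2*(1)*conj(1) + 2*(1)*conj(1) + 2*(1)*conj(1)
  = (1) + (1) + (2) + (2) + (2)
  = 8.
Dividing by |G| = 8 gives 8/8 = 1, matching the row-orthogonality relation <chi_1, chi_1> = [chi_1 = chi_1].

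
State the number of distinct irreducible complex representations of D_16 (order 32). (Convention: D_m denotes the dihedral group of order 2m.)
11

Explanation: The number of irreducible complex representations of a finite group equals its number of conjugacy classes. D_16 has 11 conjugacy classes (n/2 + 3 for n even), so D_16 (order 32) has exactly 11 irreducible complex representations.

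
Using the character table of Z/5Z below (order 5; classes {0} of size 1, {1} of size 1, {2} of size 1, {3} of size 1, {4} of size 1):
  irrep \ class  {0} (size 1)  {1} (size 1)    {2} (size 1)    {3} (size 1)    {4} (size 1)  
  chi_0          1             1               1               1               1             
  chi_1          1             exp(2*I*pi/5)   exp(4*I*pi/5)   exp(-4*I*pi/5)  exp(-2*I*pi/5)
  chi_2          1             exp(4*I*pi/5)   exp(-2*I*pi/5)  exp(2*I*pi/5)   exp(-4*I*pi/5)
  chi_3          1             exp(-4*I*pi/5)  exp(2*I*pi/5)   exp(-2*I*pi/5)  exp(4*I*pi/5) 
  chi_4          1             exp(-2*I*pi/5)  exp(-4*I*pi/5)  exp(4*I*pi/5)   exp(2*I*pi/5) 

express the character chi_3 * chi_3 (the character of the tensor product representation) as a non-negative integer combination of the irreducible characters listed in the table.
chi_3 tensor chi_3 = chi_1 (all other irreducibles have multiplicity 0).

Solution. The character of a tensor product is the pointwise product (chi_3 * chi_3)(C) = chi_3(C) * chi_3(C):
  {0}: (1)*(1), {1}: (exp(-4*I*pi/5))*(exp(-4*I*pi/5)), {2}: (exp(2*I*pi/5))*(exp(2*I*pi/5)), {3}: (exp(-2*I*pi/5))*(exp(-2*I*pi/5)), {4}: (exp(4*I*pi/5))*(exp(4*I*pi/5))
so (chi_3 * chi_3) takes values
  {0} -> 1, {1} -> exp(2*I*pi/5), {2} -> exp(4*I*pi/5), {3} -> exp(-4*I*pi/5), {4} -> exp(-2*I*pi/5).
Now take the inner product of this character with each irreducible chi from the table, <chi_3*chi_3, chi> = (1/5) sum_C |C| (chi_3*chi_3)(C) conj(chi(C)):
  <chi_3*chi_3, chi_0> = (1/5)[1*(1)*conj(1) + 1*(exp(2*I*pi/5))*conj(1) + 1*(exp(4*I*pi/5))*conj(1) + 1*(exp(-4*I*pi/5))*conj(1) + 1*(exp(-2*I*pi/5))*conj(1)]
      = (1/5)[(1) + (exp(2*I*pi/5)) + (exp(4*I*pi/5)) + (exp(-4*I*pi/5)) + (exp(-2*I*pi/5))] = 0/5 = 0
  <chi_3*chi_3, chi_1> = (1/5)[1*(1)*conj(1) + 1*(exp(2*I*pi/5))*conj(exp(2*I*pi/5)) + 1*(exp(4*I*pi/5))*conj(exp(4*I*pi/5)) + 1*(exp(-4*I*pi/5))*conj(exp(-4*I*pi/5)) + 1*(exp(-2*I*pi/5))*conj(exp(-2*I*pi/5))]
      = (1/5)[(1) + (1) + (1) + (1) + (1)] = 5/5 = 1
  <chi_3*chi_3, chi_2> = (1/5)[1*(1)*conj(1) + 1*(exp(2*I*pi/5))*conj(exp(4*I*pi/5)) + 1*(exp(4*I*pi/5))*conj(exp(-2*I*pi/5)) + 1*(exp(-4*I*pi/5))*conj(exp(2*I*pi/5)) + 1*(exp(-2*I*pi/5))*conj(exp(-4*I*pi/5))]
      = (1/5)[(1) + (exp(-2*I*pi/5)) + (exp(-4*I*pi/5)) + (exp(4*I*pi/5)) + (exp(2*I*pi/5))] = 0/5 = 0
  <chi_3*chi_3, chi_3> = (1/5)[1*(1)*conj(1) + 1*(exp(2*I*pi/5))*conj(exp(-4*I*pi/5)) + 1*(exp(4*I*pi/5))*conj(exp(2*I*pi/5)) + 1*(exp(-4*I*pi/5))*conj(exp(-2*I*pi/5)) + 1*(exp(-2*I*pi/5))*conj(exp(4*I*pi/5))]
      = (1/5)[(1) + (exp(-4*I*pi/5)) + (exp(2*I*pi/5)) + (exp(-2*I*pi/5)) + (exp(4*I*pi/5))] = 0/5 = 0
  <chi_3*chi_3, chi_4> = (1/5)[1*(1)*conj(1) + 1*(exp(2*I*pi/5))*conj(exp(-2*I*pi/5)) + 1*(exp(4*I*pi/5))*conj(exp(-4*I*pi/5)) + 1*(exp(-4*I*pi/5))*conj(exp(4*I*pi/5)) + 1*(exp(-2*I*pi/5))*conj(exp(2*I*pi/5))]
      = (1/5)[(1) + (exp(4*I*pi/5)) + (exp(-2*I*pi/5)) + (exp(2*I*pi/5)) + (exp(-4*I*pi/5))] = 0/5 = 0
(Exp terms are combined using exp(i*s)*conj(exp(i*t)) = exp(i*(s-t)), and sums of them are collapsed using the identity that for every m > 1 the m distinct m-th roots of unity sum to 0, e.g. 1 + exp(2*I*pi/3) + exp(-2*I*pi/3) = 0.)
Hence the multiplicities are chi_1: 1. Dimension check: dim(chi_3)*dim(chi_3) = 1*1 = 1 and sum (mult * dim) = 1*1 = 1.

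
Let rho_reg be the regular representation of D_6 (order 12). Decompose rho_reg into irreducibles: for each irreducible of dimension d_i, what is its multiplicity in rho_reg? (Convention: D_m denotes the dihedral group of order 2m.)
Each irreducible V_i of dimension d_i appears with multiplicity d_i, i.e. rho_reg = (direct sum over all irreducibles V_i) d_i V_i. The irreducible dimensions for D_6 are 1, 1, 1, 1, 2, 2: 4 irreducibles of dimension 1, each with multiplicity 1; 2 irreducibles of dimension 2, each with multiplicity 2. Total dimension 4*1*1 + 2*2*2 = 12 = |G|.

General theorem: in the regular representation of a finite group G, each irreducible appears with multiplicity equal to its dimension. Check: dim(rho_reg) = sum d_i^2 = 1 + 1 + 1 + 1 + 4 + 4 = 12 = |G|.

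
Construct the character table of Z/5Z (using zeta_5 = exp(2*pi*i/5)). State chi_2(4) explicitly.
Character table of Z/5Z (irreps indexed chi_0,...,chi_4 with chi_k(m) = zeta_5^(k*m), zeta_5 = exp(2*pi*i/5)):
  irrep \ class  {0} (size 1)  {1} (size 1)    {2} (size 1)    {3} (size 1)    {4} (size 1)  
  chi_0          1             1               1               1               1             
  chi_1          1             exp(2*I*pi/5)   exp(4*I*pi/5)   exp(-4*I*pi/5)  exp(-2*I*pi/5)
  chi_2          1             exp(4*I*pi/5)   exp(-2*I*pi/5)  exp(2*I*pi/5)   exp(-4*I*pi/5)
  chi_3          1             exp(-4*I*pi/5)  exp(2*I*pi/5)   exp(-2*I*pi/5)  exp(4*I*pi/5) 
  chi_4          1             exp(-2*I*pi/5)  exp(-4*I*pi/5)  exp(4*I*pi/5)   exp(2*I*pi/5) 

Spot check: chi_2(4) = zeta_5^(2*4) = zeta_5^8 = exp(-4*I*pi/5).

Details: Z/5Z is abelian, so all 5 irreducible complex representations are 1-dimensional. They are given by chi_k(m) = zeta_5^(k*m) for k = 0,...,4. Row orthogonality: sum_m chi_k(m) conj(chi_l(m)) = 5 * [k = l].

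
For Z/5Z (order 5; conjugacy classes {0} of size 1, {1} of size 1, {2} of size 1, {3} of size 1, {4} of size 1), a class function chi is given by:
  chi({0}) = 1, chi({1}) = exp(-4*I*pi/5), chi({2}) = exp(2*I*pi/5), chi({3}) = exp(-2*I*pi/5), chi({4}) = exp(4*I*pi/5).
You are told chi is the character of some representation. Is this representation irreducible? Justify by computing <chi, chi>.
Irreducible: <chi, chi> = 1.

Justification: <chi, chi> = (1/|G|) sum_C |C| * |chi(C)|^2 = (1/5)[1*|1|^2 + 1*|exp(-4*I*pi/5)|^2 + 1*|exp(2*I*pi/5)|^2 + 1*|exp(-2*I*pi/5)|^2 + 1*|exp(4*I*pi/5)|^2]
  = (1/5)[(1) + (1) + (1) + (1) + (1)] = 5/5 = 1.
(Exp terms are combined using exp(i*s)*conj(exp(i*t)) = exp(i*(s-t)), and sums of them are collapsed using the identity that for every m > 1 the m distinct m-th roots of unity sum to 0, e.g. 1 + exp(2*I*pi/3) + exp(-2*I*pi/3) = 0.)
A character is irreducible iff <chi, chi> = 1, so this representation is irreducible.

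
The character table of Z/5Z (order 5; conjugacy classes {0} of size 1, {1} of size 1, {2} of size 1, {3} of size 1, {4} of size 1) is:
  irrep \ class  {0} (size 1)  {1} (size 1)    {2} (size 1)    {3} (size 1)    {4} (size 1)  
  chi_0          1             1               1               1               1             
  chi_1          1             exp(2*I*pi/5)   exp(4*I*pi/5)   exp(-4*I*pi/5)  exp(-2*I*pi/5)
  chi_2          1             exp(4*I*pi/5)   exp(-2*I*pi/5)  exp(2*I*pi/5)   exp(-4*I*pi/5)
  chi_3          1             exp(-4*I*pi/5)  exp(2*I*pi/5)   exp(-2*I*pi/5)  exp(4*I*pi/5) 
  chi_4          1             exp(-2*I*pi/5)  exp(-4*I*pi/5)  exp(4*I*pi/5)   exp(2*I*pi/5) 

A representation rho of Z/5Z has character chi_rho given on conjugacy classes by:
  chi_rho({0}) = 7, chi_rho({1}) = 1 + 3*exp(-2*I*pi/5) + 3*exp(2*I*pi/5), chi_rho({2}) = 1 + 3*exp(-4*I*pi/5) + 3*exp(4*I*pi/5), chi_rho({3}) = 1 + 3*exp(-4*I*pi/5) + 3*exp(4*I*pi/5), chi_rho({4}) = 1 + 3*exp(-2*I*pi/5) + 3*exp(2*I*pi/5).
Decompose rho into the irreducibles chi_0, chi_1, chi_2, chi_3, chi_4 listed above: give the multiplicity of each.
Multiplicities: chi_0: 1, chi_1: 3, chi_2: 0, chi_3: 0, chi_4: 3.

Argument: Use <chi_rho, chi> = (1/|G|) sum_C |C| * chi_rho(C) * conj(chi(C)) with |G| = 5 for each irreducible chi in the table:
  <chi_rho, chi_0> = (1/5)[1*(7)*conj(1) + 1*(1 + 3*exp(-2*I*pi/5) + 3*exp(2*I*pi/5))*conj(1) + 1*(1 + 3*exp(-4*I*pi/5) + 3*exp(4*I*pi/5))*conj(1) + 1*(1 + 3*exp(-4*I*pi/5) + 3*exp(4*I*pi/5))*conj(1) + 1*(1 + 3*exp(-2*I*pi/5) + 3*exp(2*I*pi/5))*conj(1)]
      = (1/5)[(7) + (1 + 3*exp(-2*I*pi/5) + 3*exp(2*I*pi/5)) + (1 + 3*exp(-4*I*pi/5) + 3*exp(4*I*pi/5)) + (1 + 3*exp(-4*I*pi/5) + 3*exp(4*I*pi/5)) + (1 + 3*exp(-2*I*pi/5) + 3*exp(2*I*pi/5))] = 5/5 = 1
  <chi_rho, chi_1> = (1/5)[1*(7)*conj(1) + 1*(1 + 3*exp(-2*I*pi/5) + 3*exp(2*I*pi/5))*conj(exp(2*I*pi/5)) + 1*(1 + 3*exp(-4*I*pi/5) + 3*exp(4*I*pi/5))*conj(exp(4*I*pi/5)) + 1*(1 + 3*exp(-4*I*pi/5) + 3*exp(4*I*pi/5))*conj(exp(-4*I*pi/5)) + 1*(1 + 3*exp(-2*I*pi/5) + 3*exp(2*I*pi/5))*conj(exp(-2*I*pi/5))]
      = (1/5)[(7) + (3 + 3*exp(-4*I*pi/5) + exp(-2*I*pi/5)) + (3 + exp(-4*I*pi/5) + 3*exp(2*I*pi/5)) + (3 + 3*exp(-2*I*pi/5) + exp(4*I*pi/5)) + (3 + exp(2*I*pi/5) + 3*exp(4*I*pi/5))] = 15/5 = 3
  <chi_rho, chi_2> = (1/5)[1*(7)*conj(1) + 1*(1 + 3*exp(-2*I*pi/5) + 3*exp(2*I*pi/5))*conj(exp(4*I*pi/5)) + 1*(1 + 3*exp(-4*I*pi/5) + 3*exp(4*I*pi/5))*conj(exp(-2*I*pi/5)) + 1*(1 + 3*exp(-4*I*pi/5) + 3*exp(4*I*pi/5))*conj(exp(2*I*pi/5)) + 1*(1 + 3*exp(-2*I*pi/5) + 3*exp(2*I*pi/5))*conj(exp(-4*I*pi/5))]
      = (1/5)[(7) + (3*exp(-2*I*pi/5) + exp(-4*I*pi/5) + 3*exp(4*I*pi/5)) + (3*exp(-2*I*pi/5) + 3*exp(-4*I*pi/5) + exp(2*I*pi/5)) + (exp(-2*I*pi/5) + 3*exp(4*I*pi/5) + 3*exp(2*I*pi/5)) + (3*exp(-4*I*pi/5) + exp(4*I*pi/5) + 3*exp(2*I*pi/5))] = 0/5 = 0
  <chi_rho, chi_3> = (1/5)[1*(7)*conj(1) + 1*(1 + 3*exp(-2*I*pi/5) + 3*exp(2*I*pi/5))*conj(exp(-4*I*pi/5)) + 1*(1 + 3*exp(-4*I*pi/5) + 3*exp(4*I*pi/5))*conj(exp(2*I*pi/5)) + 1*(1 + 3*exp(-4*I*pi/5) + 3*exp(4*I*pi/5))*conj(exp(-2*I*pi/5)) + 1*(1 + 3*exp(-2*I*pi/5) + 3*exp(2*I*pi/5))*conj(exp(4*I*pi/5))]
      = (1/5)[(7) + (3*exp(-4*I*pi/5) + exp(4*I*pi/5) + 3*exp(2*I*pi/5)) + (exp(-2*I*pi/5) + 3*exp(4*I*pi/5) + 3*exp(2*I*pi/5)) + (3*exp(-2*I*pi/5) + 3*exp(-4*I*pi/5) + exp(2*I*pi/5)) + (3*exp(-2*I*pi/5) + exp(-4*I*pi/5) + 3*exp(4*I*pi/5))] = 0/5 = 0
  <chi_rho, chi_4> = (1/5)[1*(7)*conj(1) + 1*(1 + 3*exp(-2*I*pi/5) + 3*exp(2*I*pi/5))*conj(exp(-2*I*pi/5)) + 1*(1 + 3*exp(-4*I*pi/5) + 3*exp(4*I*pi/5))*conj(exp(-4*I*pi/5)) + 1*(1 + 3*exp(-4*I*pi/5) + 3*exp(4*I*pi/5))*conj(exp(4*I*pi/5)) + 1*(1 + 3*exp(-2*I*pi/5) + 3*exp(2*I*pi/5))*conj(exp(2*I*pi/5))]
      = (1/5)[(7) + (3 + exp(2*I*pi/5) + 3*exp(4*I*pi/5)) + (3 + 3*exp(-2*I*pi/5) + exp(4*I*pi/5)) + (3 + exp(-4*I*pi/5) + 3*exp(2*I*pi/5)) + (3 + 3*exp(-4*I*pi/5) + exp(-2*I*pi/5))] = 15/5 = 3
(Exp terms are combined using exp(i*s)*conj(exp(i*t)) = exp(i*(s-t)), and sums of them are collapsed using the identity that for every m > 1 the m distinct m-th roots of unity sum to 0, e.g. 1 + exp(2*I*pi/3) + exp(-2*I*pi/3) = 0.)
Dimension check: dim(rho) = sum (mult * dim) = 1*1 + 3*1 + 0*1 + 0*1 + 3*1 = 7 = chi_rho(e) = 7.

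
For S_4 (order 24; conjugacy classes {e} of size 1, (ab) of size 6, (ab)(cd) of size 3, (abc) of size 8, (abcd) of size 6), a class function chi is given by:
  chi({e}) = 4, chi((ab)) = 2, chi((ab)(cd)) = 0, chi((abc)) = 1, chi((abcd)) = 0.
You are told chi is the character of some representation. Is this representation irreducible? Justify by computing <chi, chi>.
Not irreducible (reducible): <chi, chi> = 2 > 1.

Reasoning: <chi, chi> = (1/|G|) sum_C |C| * |chi(C)|^2 = (1/24)[1*|4|^2 + 6*|2|^2 + 3*|0|^2 + 8*|1|^2 + 6*|0|^2]
  = (1/24)[(16) + (24) + (0) + (8) + (0)] = 48/24 = 2.
A character is irreducible iff <chi, chi> = 1, so this representation is reducible.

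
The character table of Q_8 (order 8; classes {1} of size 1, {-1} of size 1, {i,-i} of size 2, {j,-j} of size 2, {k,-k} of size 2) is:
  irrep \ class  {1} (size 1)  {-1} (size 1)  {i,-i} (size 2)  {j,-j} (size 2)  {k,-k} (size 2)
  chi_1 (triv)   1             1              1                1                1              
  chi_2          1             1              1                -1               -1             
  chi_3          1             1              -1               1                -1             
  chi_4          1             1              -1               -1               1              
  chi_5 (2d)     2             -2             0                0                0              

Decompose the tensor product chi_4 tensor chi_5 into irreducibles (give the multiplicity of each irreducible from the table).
chi_4 tensor chi_5 = chi_5 (all other irreducibles have multiplicity 0).

Derivation: The character of a tensor product is the pointwise product (chi_4 * chi_5)(C) = chi_4(C) * chi_5(C):
  {1}: (1)*(2), {-1}: (1)*(-2), {i,-i}: (-1)*(0), {j,-j}: (-1)*(0), {k,-k}: (1)*(0)
so (chi_4 * chi_5) takes values
  {1} -> 2, {-1} -> -2, {i,-i} -> 0, {j,-j} -> 0, {k,-k} -> 0.
Now take the inner product of this character with each irreducible chi from the table, <chi_4*chi_5, chi> = (1/8) sum_C |C| (chi_4*chi_5)(C) conj(chi(C)):
  <chi_4*chi_5, chi_1> = (1/8)[1*(2)*conj(1) + 1*(-2)*conj(1) + 2*(0)*conj(1) + 2*(0)*conj(1) + 2*(0)*conj(1)]
      = (1/8)[(2) + (-2) + (0) + (0) + (0)] = 0/8 = 0
  <chi_4*chi_5, chi_2> = (1/8)[1*(2)*conj(1) + 1*(-2)*conj(1) + 2*(0)*conj(1) + 2*(0)*conj(-1) + 2*(0)*conj(-1)]
      = (1/8)[(2) + (-2) + (0) + (0) + (0)] = 0/8 = 0
  <chi_4*chi_5, chi_3> = (1/8)[1*(2)*conj(1) + 1*(-2)*conj(1) + 2*(0)*conj(-1) + 2*(0)*conj(1) + 2*(0)*conj(-1)]
      = (1/8)[(2) + (-2) + (0) + (0) + (0)] = 0/8 = 0
  <chi_4*chi_5, chi_4> = (1/8)[1*(2)*conj(1) + 1*(-2)*conj(1) + 2*(0)*conj(-1) + 2*(0)*conj(-1) + 2*(0)*conj(1)]
      = (1/8)[(2) + (-2) + (0) + (0) + (0)] = 0/8 = 0
  <chi_4*chi_5, chi_5> = (1/8)[1*(2)*conj(2) + 1*(-2)*conj(-2) + 2*(0)*conj(0) + 2*(0)*conj(0) + 2*(0)*conj(0)]
      = (1/8)[(4) + (4) + (0) + (0) + (0)] = 8/8 = 1
Hence the multiplicities are chi_5: 1. Dimension check: dim(chi_4)*dim(chi_5) = 1*2 = 2 and sum (mult * dim) = 1*2 = 2.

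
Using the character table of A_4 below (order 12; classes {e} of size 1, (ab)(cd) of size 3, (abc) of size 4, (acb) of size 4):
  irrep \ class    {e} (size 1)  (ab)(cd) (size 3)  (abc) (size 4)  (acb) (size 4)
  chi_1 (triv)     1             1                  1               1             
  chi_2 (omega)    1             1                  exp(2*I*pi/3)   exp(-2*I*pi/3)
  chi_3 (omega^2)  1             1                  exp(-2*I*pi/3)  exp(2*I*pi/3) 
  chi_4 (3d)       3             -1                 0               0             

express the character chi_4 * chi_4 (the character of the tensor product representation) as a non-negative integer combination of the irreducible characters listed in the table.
chi_4 tensor chi_4 = chi_1 + chi_2 + chi_3 + 2*chi_4 (all other irreducibles have multiplicity 0).

Why: The character of a tensor product is the pointwise product (chi_4 * chi_4)(C) = chi_4(C) * chi_4(C):
  {e}: (3)*(3), (ab)(cd): (-1)*(-1), (abc): (0)*(0), (acb): (0)*(0)
so (chi_4 * chi_4) takes values
  {e} -> 9, (ab)(cd) -> 1, (abc) -> 0, (acb) -> 0.
Now take the inner product of this character with each irreducible chi from the table, <chi_4*chi_4, chi> = (1/12) sum_C |C| (chi_4*chi_4)(C) conj(chi(C)):
  <chi_4*chi_4, chi_1> = (1/12)[1*(9)*conj(1) + 3*(1)*conj(1) + 4*(0)*conj(1) + 4*(0)*conj(1)]
      = (1/12)[(9) + (3) + (0) + (0)] = 12/12 = 1
  <chi_4*chi_4, chi_2> = (1/12)[1*(9)*conj(1) + 3*(1)*conj(1) + 4*(0)*conj(exp(2*I*pi/3)) + 4*(0)*conj(exp(-2*I*pi/3))]
      = (1/12)[(9) + (3) + (0) + (0)] = 12/12 = 1
  <chi_4*chi_4, chi_3> = (1/12)[1*(9)*conj(1) + 3*(1)*conj(1) + 4*(0)*conj(exp(-2*I*pi/3)) + 4*(0)*conj(exp(2*I*pi/3))]
      = (1/12)[(9) + (3) + (0) + (0)] = 12/12 = 1
  <chi_4*chi_4, chi_4> = (1/12)[1*(9)*conj(3) + 3*(1)*conj(-1) + 4*(0)*conj(0) + 4*(0)*conj(0)]
      = (1/12)[(27) + (-3) + (0) + (0)] = 24/12 = 2
(Exp terms are combined using exp(i*s)*conj(exp(i*t)) = exp(i*(s-t)), and sums of them are collapsed using the identity that for every m > 1 the m distinct m-th roots of unity sum to 0, e.g. 1 + exp(2*I*pi/3) + exp(-2*I*pi/3) = 0.)
Hence the multiplicities are chi_1: 1, chi_2: 1, chi_3: 1, chi_4: 2. Dimension check: dim(chi_4)*dim(chi_4) = 3*3 = 9 and sum (mult * dim) = 1*1 + 1*1 + 1*1 + 2*3 = 9.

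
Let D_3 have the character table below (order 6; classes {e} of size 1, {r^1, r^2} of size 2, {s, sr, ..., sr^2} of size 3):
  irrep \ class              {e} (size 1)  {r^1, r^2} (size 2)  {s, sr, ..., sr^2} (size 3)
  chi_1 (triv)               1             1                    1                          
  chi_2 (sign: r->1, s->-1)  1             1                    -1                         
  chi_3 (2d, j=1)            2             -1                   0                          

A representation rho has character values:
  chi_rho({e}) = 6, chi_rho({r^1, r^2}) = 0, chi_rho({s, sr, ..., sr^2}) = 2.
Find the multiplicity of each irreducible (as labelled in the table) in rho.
Multiplicities: chi_1: 2, chi_2: 0, chi_3: 2.

Use <chi_rho, chi> = (1/|G|) sum_C |C| * chi_rho(C) * conj(chi(C)) with |G| = 6 for each irreducible chi in the table:
  <chi_rho, chi_1> = (1/6)[1*(6)*conj(1) + 2*(0)*conj(1) + 3*(2)*conj(1)]
      = (1/6)[(6) + (0) + (6)] = 12/6 = 2
  <chi_rho, chi_2> = (1/6)[1*(6)*conj(1) + 2*(0)*conj(1) + 3*(2)*conj(-1)]
      = (1/6)[(6) + (0) + (-6)] = 0/6 = 0
  <chi_rho, chi_3> = (1/6)[1*(6)*conj(2) + 2*(0)*conj(-1) + 3*(2)*conj(0)]
      = (1/6)[(12) + (0) + (0)] = 12/6 = 2
Dimension check: dim(rho) = sum (mult * dim) = 2*1 + 0*1 + 2*2 = 6 = chi_rho(e) = 6.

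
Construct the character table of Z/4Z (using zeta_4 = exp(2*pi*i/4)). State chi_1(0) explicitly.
Character table of Z/4Z (irreps indexed chi_0,...,chi_3 with chi_k(m) = zeta_4^(k*m), zeta_4 = exp(2*pi*i/4)):
  irrep \ class  {0} (size 1)  {1} (size 1)  {2} (size 1)  {3} (size 1)
  chi_0          1             1             1             1           
  chi_1          1             I             -1            -I          
  chi_2          1             -1            1             -1          
  chi_3          1             -I            -1            I           

Spot check: chi_1(0) = zeta_4^(1*0) = zeta_4^0 = 1.

Details: Z/4Z is abelian, so all 4 irreducible complex representations are 1-dimensional. They are given by chi_k(m) = zeta_4^(k*m) for k = 0,...,3. Row orthogonality: sum_m chi_k(m) conj(chi_l(m)) = 4 * [k = l].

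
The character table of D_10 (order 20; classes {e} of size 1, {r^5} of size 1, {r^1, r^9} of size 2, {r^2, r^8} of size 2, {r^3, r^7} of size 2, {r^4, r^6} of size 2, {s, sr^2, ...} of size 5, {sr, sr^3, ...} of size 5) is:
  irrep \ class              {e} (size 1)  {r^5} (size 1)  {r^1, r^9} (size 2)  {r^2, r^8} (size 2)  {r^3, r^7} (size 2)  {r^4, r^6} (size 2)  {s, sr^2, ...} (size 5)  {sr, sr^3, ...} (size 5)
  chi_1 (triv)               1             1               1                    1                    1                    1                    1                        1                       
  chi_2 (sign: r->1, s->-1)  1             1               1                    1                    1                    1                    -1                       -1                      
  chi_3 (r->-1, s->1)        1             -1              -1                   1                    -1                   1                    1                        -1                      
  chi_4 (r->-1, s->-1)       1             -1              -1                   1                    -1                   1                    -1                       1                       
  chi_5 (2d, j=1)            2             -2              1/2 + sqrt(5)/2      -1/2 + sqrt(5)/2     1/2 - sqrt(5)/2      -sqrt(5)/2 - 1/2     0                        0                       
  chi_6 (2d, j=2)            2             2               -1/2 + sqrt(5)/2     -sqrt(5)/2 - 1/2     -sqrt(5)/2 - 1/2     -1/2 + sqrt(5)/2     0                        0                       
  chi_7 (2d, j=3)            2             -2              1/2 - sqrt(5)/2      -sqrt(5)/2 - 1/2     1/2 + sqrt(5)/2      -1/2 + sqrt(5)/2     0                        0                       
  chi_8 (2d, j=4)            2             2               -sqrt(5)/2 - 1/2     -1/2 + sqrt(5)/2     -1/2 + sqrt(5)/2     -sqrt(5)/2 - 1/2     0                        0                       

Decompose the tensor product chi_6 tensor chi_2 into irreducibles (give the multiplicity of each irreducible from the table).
chi_6 tensor chi_2 = chi_6 (all other irreducibles have multiplicity 0).

Proof sketch: The character of a tensor product is the pointwise product (chi_6 * chi_2)(C) = chi_6(C) * chi_2(C):
  {e}: (2)*(1), {r^5}: (2)*(1), {r^1, r^9}: (-1/2 + sqrt(5)/2)*(1), {r^2, r^8}: (-sqrt(5)/2 - 1/2)*(1), {r^3, r^7}: (-sqrt(5)/2 - 1/2)*(1), {r^4, r^6}: (-1/2 + sqrt(5)/2)*(1), {s, sr^2, ...}: (0)*(-1), {sr, sr^3, ...}: (0)*(-1)
so (chi_6 * chi_2) takes values
  {e} -> 2, {r^5} -> 2, {r^1, r^9} -> -1/2 + sqrt(5)/2, {r^2, r^8} -> -sqrt(5)/2 - 1/2, {r^3, r^7} -> -sqrt(5)/2 - 1/2, {r^4, r^6} -> -1/2 + sqrt(5)/2, {s, sr^2, ...} -> 0, {sr, sr^3, ...} -> 0.
Now take the inner product of this character with each irreducible chi from the table, <chi_6*chi_2, chi> = (1/20) sum_C |C| (chi_6*chi_2)(C) conj(chi(C)):
  <chi_6*chi_2, chi_1> = (1/20)[1*(2)*conj(1) + 1*(2)*conj(1) + 2*(-1/2 + sqrt(5)/2)*conj(1) + 2*(-sqrt(5)/2 - 1/2)*conj(1) + 2*(-sqrt(5)/2 - 1/2)*conj(1) + 2*(-1/2 + sqrt(5)/2)*conj(1) + 5*(0)*conj(1) + 5*(0)*conj(1)]
      = (1/20)[(2) + (2) + (-1 + sqrt(5)) + (-sqrt(5) - 1) + (-sqrt(5) - 1) + (-1 + sqrt(5)) + (0) + (0)] = 0/20 = 0
  <chi_6*chi_2, chi_2> = (1/20)[1*(2)*conj(1) + 1*(2)*conj(1) + 2*(-1/2 + sqrt(5)/2)*conj(1) + 2*(-sqrt(5)/2 - 1/2)*conj(1) + 2*(-sqrt(5)/2 - 1/2)*conj(1) + 2*(-1/2 + sqrt(5)/2)*conj(1) + 5*(0)*conj(-1) + 5*(0)*conj(-1)]
      = (1/20)[(2) + (2) + (-1 + sqrt(5)) + (-sqrt(5) - 1) + (-sqrt(5) - 1) + (-1 + sqrt(5)) + (0) + (0)] = 0/20 = 0
  <chi_6*chi_2, chi_3> = (1/20)[1*(2)*conj(1) + 1*(2)*conj(-1) + 2*(-1/2 + sqrt(5)/2)*conj(-1) + 2*(-sqrt(5)/2 - 1/2)*conj(1) + 2*(-sqrt(5)/2 - 1/2)*conj(-1) + 2*(-1/2 + sqrt(5)/2)*conj(1) + 5*(0)*conj(1) + 5*(0)*conj(-1)]
      = (1/20)[(2) + (-2) + (1 - sqrt(5)) + (-sqrt(5) - 1) + (1 + sqrt(5)) + (-1 + sqrt(5)) + (0) + (0)] = 0/20 = 0
  <chi_6*chi_2, chi_4> = (1/20)[1*(2)*conj(1) + 1*(2)*conj(-1) + 2*(-1/2 + sqrt(5)/2)*conj(-1) + 2*(-sqrt(5)/2 - 1/2)*conj(1) + 2*(-sqrt(5)/2 - 1/2)*conj(-1) + 2*(-1/2 + sqrt(5)/2)*conj(1) + 5*(0)*conj(-1) + 5*(0)*conj(1)]
      = (1/20)[(2) + (-2) + (1 - sqrt(5)) + (-sqrt(5) - 1) + (1 + sqrt(5)) + (-1 + sqrt(5)) + (0) + (0)] = 0/20 = 0
  <chi_6*chi_2, chi_5> = (1/20)[1*(2)*conj(2) + 1*(2)*conj(-2) + 2*(-1/2 + sqrt(5)/2)*conj(1/2 + sqrt(5)/2) + 2*(-sqrt(5)/2 - 1/2)*conj(-1/2 + sqrt(5)/2) + 2*(-sqrt(5)/2 - 1/2)*conj(1/2 - sqrt(5)/2) + 2*(-1/2 + sqrt(5)/2)*conj(-sqrt(5)/2 - 1/2) + 5*(0)*conj(0) + 5*(0)*conj(0)]
      = (1/20)[(4) + (-4) + (2) + (-2) + (2) + (-2) + (0) + (0)] = 0/20 = 0
  <chi_6*chi_2, chi_6> = (1/20)[1*(2)*conj(2) + 1*(2)*conj(2) + 2*(-1/2 + sqrt(5)/2)*conj(-1/2 + sqrt(5)/2) + 2*(-sqrt(5)/2 - 1/2)*conj(-sqrt(5)/2 - 1/2) + 2*(-sqrt(5)/2 - 1/2)*conj(-sqrt(5)/2 - 1/2) + 2*(-1/2 + sqrt(5)/2)*conj(-1/2 + sqrt(5)/2) + 5*(0)*conj(0) + 5*(0)*conj(0)]
      = (1/20)[(4) + (4) + (3 - sqrt(5)) + (sqrt(5) + 3) + (sqrt(5) + 3) + (3 - sqrt(5)) + (0) + (0)] = 20/20 = 1
  <chi_6*chi_2, chi_7> = (1/20)[1*(2)*conj(2) + 1*(2)*conj(-2) + 2*(-1/2 + sqrt(5)/2)*conj(1/2 - sqrt(5)/2) + 2*(-sqrt(5)/2 - 1/2)*conj(-sqrt(5)/2 - 1/2) + 2*(-sqrt(5)/2 - 1/2)*conj(1/2 + sqrt(5)/2) + 2*(-1/2 + sqrt(5)/2)*conj(-1/2 + sqrt(5)/2) + 5*(0)*conj(0) + 5*(0)*conj(0)]
      = (1/20)[(4) + (-4) + (-3 + sqrt(5)) + (sqrt(5) + 3) + (-3 - sqrt(5)) + (3 - sqrt(5)) + (0) + (0)] = 0/20 = 0
  <chi_6*chi_2, chi_8> = (1/20)[1*(2)*conj(2) + 1*(2)*conj(2) + 2*(-1/2 + sqrt(5)/2)*conj(-sqrt(5)/2 - 1/2) + 2*(-sqrt(5)/2 - 1/2)*conj(-1/2 + sqrt(5)/2) + 2*(-sqrt(5)/2 - 1/2)*conj(-1/2 + sqrt(5)/2) + 2*(-1/2 + sqrt(5)/2)*conj(-sqrt(5)/2 - 1/2) + 5*(0)*conj(0) + 5*(0)*conj(0)]
      = (1/20)[(4) + (4) + (-2) + (-2) + (-2) + (-2) + (0) + (0)] = 0/20 = 0
Hence the multiplicities are chi_6: 1. Dimension check: dim(chi_6)*dim(chi_2) = 2*1 = 2 and sum (mult * dim) = 1*2 = 2.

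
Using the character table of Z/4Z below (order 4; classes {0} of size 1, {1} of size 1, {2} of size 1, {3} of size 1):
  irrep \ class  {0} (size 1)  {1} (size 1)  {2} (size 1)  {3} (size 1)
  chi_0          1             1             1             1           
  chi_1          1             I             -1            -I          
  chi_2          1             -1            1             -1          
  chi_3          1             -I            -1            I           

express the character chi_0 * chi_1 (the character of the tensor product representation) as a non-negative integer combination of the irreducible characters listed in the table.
chi_0 tensor chi_1 = chi_1 (all other irreducibles have multiplicity 0).

Explanation: The character of a tensor product is the pointwise product (chi_0 * chi_1)(C) = chi_0(C) * chi_1(C):
  {0}: (1)*(1), {1}: (1)*(I), {2}: (1)*(-1), {3}: (1)*(-I)
so (chi_0 * chi_1) takes values
  {0} -> 1, {1} -> I, {2} -> -1, {3} -> -I.
Now take the inner product of this character with each irreducible chi from the table, <chi_0*chi_1, chi> = (1/4) sum_C |C| (chi_0*chi_1)(C) conj(chi(C)):
  <chi_0*chi_1, chi_0> = (1/4)[1*(1)*conj(1) + 1*(I)*conj(1) + 1*(-1)*conj(1) + 1*(-I)*conj(1)]
      = (1/4)[(1) + (I) + (-1) + (-I)] = 0/4 = 0
  <chi_0*chi_1, chi_1> = (1/4)[1*(1)*conj(1) + 1*(I)*conj(I) + 1*(-1)*conj(-1) + 1*(-I)*conj(-I)]
      = (1/4)[(1) + (1) + (1) + (1)] = 4/4 = 1
  <chi_0*chi_1, chi_2> = (1/4)[1*(1)*conj(1) + 1*(I)*conj(-1) + 1*(-1)*conj(1) + 1*(-I)*conj(-1)]
      = (1/4)[(1) + (-I) + (-1) + (I)] = 0/4 = 0
  <chi_0*chi_1, chi_3> = (1/4)[1*(1)*conj(1) + 1*(I)*conj(-I) + 1*(-1)*conj(-1) + 1*(-I)*conj(I)]
      = (1/4)[(1) + (-1) + (1) + (-1)] = 0/4 = 0
(Exp terms are combined using exp(i*s)*conj(exp(i*t)) = exp(i*(s-t)), and sums of them are collapsed using the identity that for every m > 1 the m distinct m-th roots of unity sum to 0, e.g. 1 + exp(2*I*pi/3) + exp(-2*I*pi/3) = 0.)
Hence the multiplicities are chi_1: 1. Dimension check: dim(chi_0)*dim(chi_1) = 1*1 = 1 and sum (mult * dim) = 1*1 = 1.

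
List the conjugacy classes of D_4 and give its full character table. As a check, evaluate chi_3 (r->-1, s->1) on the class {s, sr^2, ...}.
Conjugacy classes: {e} of size 1, {r^2} of size 1, {r^1, r^3} of size 2, {s, sr^2, ...} of size 2, {sr, sr^3, ...} of size 2.
Character table:
  irrep \ class              {e} (size 1)  {r^2} (size 1)  {r^1, r^3} (size 2)  {s, sr^2, ...} (size 2)  {sr, sr^3, ...} (size 2)
  chi_1 (triv)               1             1               1                    1                        1                       
  chi_2 (sign: r->1, s->-1)  1             1               1                    -1                       -1                      
  chi_3 (r->-1, s->1)        1             1               -1                   1                        -1                      
  chi_4 (r->-1, s->-1)       1             1               -1                   -1                       1                       
  chi_5 (2d, j=1)            2             -2              0                    0                        0                       

Spot check: chi_3 (r->-1, s->1) on {s, sr^2, ...} = 1.

Proof sketch: D_4 has order 2*4 = 8 with 5 conjugacy classes, hence 5 irreducibles. Sum of squared dims 1 + 1 + 1 + 1 + 4 = 8 = |G|. Linear characters come from the abelianisation; the 2-dimensional irreps have character r^k -> 2*cos(2*pi*j*k/4), reflections -> 0.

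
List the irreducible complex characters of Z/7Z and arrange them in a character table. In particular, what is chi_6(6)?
Character table of Z/7Z (irreps indexed chi_0,...,chi_6 with chi_k(m) = zeta_7^(k*m), zeta_7 = exp(2*pi*i/7)):
  irrep \ class  {0} (size 1)  {1} (size 1)    {2} (size 1)    {3} (size 1)    {4} (size 1)    {5} (size 1)    {6} (size 1)  
  chi_0          1             1               1               1               1               1               1             
  chi_1          1             exp(2*I*pi/7)   exp(4*I*pi/7)   exp(6*I*pi/7)   exp(-6*I*pi/7)  exp(-4*I*pi/7)  exp(-2*I*pi/7)
  chi_2          1             exp(4*I*pi/7)   exp(-6*I*pi/7)  exp(-2*I*pi/7)  exp(2*I*pi/7)   exp(6*I*pi/7)   exp(-4*I*pi/7)
  chi_3          1             exp(6*I*pi/7)   exp(-2*I*pi/7)  exp(4*I*pi/7)   exp(-4*I*pi/7)  exp(2*I*pi/7)   exp(-6*I*pi/7)
  chi_4          1             exp(-6*I*pi/7)  exp(2*I*pi/7)   exp(-4*I*pi/7)  exp(4*I*pi/7)   exp(-2*I*pi/7)  exp(6*I*pi/7) 
  chi_5          1             exp(-4*I*pi/7)  exp(6*I*pi/7)   exp(2*I*pi/7)   exp(-2*I*pi/7)  exp(-6*I*pi/7)  exp(4*I*pi/7) 
  chi_6          1             exp(-2*I*pi/7)  exp(-4*I*pi/7)  exp(-6*I*pi/7)  exp(6*I*pi/7)   exp(4*I*pi/7)   exp(2*I*pi/7) 

Spot check: chi_6(6) = zeta_7^(6*6) = zeta_7^36 = exp(2*I*pi/7).

Z/7Z is abelian, so all 7 irreducible complex representations are 1-dimensional. They are given by chi_k(m) = zeta_7^(k*m) for k = 0,...,6. Row orthogonality: sum_m chi_k(m) conj(chi_l(m)) = 7 * [k = l].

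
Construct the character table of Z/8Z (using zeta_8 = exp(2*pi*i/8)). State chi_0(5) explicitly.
Character table of Z/8Z (irreps indexed chi_0,...,chi_7 with chi_k(m) = zeta_8^(k*m), zeta_8 = exp(2*pi*i/8)):
  irrep \ class  {0} (size 1)  {1} (size 1)    {2} (size 1)  {3} (size 1)    {4} (size 1)  {5} (size 1)    {6} (size 1)  {7} (size 1)  
  chi_0          1             1               1             1               1             1               1             1             
  chi_1          1             exp(I*pi/4)     I             exp(3*I*pi/4)   -1            exp(-3*I*pi/4)  -I            exp(-I*pi/4)  
  chi_2          1             I               -1            -I              1             I               -1            -I            
  chi_3          1             exp(3*I*pi/4)   -I            exp(I*pi/4)     -1            exp(-I*pi/4)    I             exp(-3*I*pi/4)
  chi_4          1             -1              1             -1              1             -1              1             -1            
  chi_5          1             exp(-3*I*pi/4)  I             exp(-I*pi/4)    -1            exp(I*pi/4)     -I            exp(3*I*pi/4) 
  chi_6          1             -I              -1            I               1             -I              -1            I             
  chi_7          1             exp(-I*pi/4)    -I            exp(-3*I*pi/4)  -1            exp(3*I*pi/4)   I             exp(I*pi/4)   

Spot check: chi_0(5) = zeta_8^(0*5) = zeta_8^0 = 1.

Argument: Z/8Z is abelian, so all 8 irreducible complex representations are 1-dimensional. They are given by chi_k(m) = zeta_8^(k*m) for k = 0,...,7. Row orthogonality: sum_m chi_k(m) conj(chi_l(m)) = 8 * [k = l].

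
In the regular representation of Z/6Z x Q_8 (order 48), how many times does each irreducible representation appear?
Each irreducible V_i of dimension d_i appears with multiplicity d_i, i.e. rho_reg = (direct sum over all irreducibles V_i) d_i V_i. The irreducible dimensions for Z/6Z x Q_8 are 1, 1, 1, 1, 1, 1, 1, 1, 1, 1, 1, 1, 1, 1, 1, 1, 1, 1, 1, 1, 1, 1, 1, 1, 2, 2, 2, 2, 2, 2: 24 irreducibles of dimension 1, each with multiplicity 1; 6 irreducibles of dimension 2, each with multiplicity 2. Total dimension 24*1*1 + 6*2*2 = 48 = |G|.

Solution. General theorem: in the regular representation of a finite group G, each irreducible appears with multiplicity equal to its dimension. Check: dim(rho_reg) = sum d_i^2 = 1 + 1 + 1 + 1 + 1 + 1 + 1 + 1 + 1 + 1 + 1 + 1 + 1 + 1 + 1 + 1 + 1 + 1 + 1 + 1 + 1 + 1 + 1 + 1 + 4 + 4 + 4 + 4 + 4 + 4 = 48 = |G|.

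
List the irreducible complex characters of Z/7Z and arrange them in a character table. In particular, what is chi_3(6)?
Character table of Z/7Z (irreps indexed chi_0,...,chi_6 with chi_k(m) = zeta_7^(k*m), zeta_7 = exp(2*pi*i/7)):
  irrep \ class  {0} (size 1)  {1} (size 1)    {2} (size 1)    {3} (size 1)    {4} (size 1)    {5} (size 1)    {6} (size 1)  
  chi_0          1             1               1               1               1               1               1             
  chi_1          1             exp(2*I*pi/7)   exp(4*I*pi/7)   exp(6*I*pi/7)   exp(-6*I*pi/7)  exp(-4*I*pi/7)  exp(-2*I*pi/7)
  chi_2          1             exp(4*I*pi/7)   exp(-6*I*pi/7)  exp(-2*I*pi/7)  exp(2*I*pi/7)   exp(6*I*pi/7)   exp(-4*I*pi/7)
  chi_3          1             exp(6*I*pi/7)   exp(-2*I*pi/7)  exp(4*I*pi/7)   exp(-4*I*pi/7)  exp(2*I*pi/7)   exp(-6*I*pi/7)
  chi_4          1             exp(-6*I*pi/7)  exp(2*I*pi/7)   exp(-4*I*pi/7)  exp(4*I*pi/7)   exp(-2*I*pi/7)  exp(6*I*pi/7) 
  chi_5          1             exp(-4*I*pi/7)  exp(6*I*pi/7)   exp(2*I*pi/7)   exp(-2*I*pi/7)  exp(-6*I*pi/7)  exp(4*I*pi/7) 
  chi_6          1             exp(-2*I*pi/7)  exp(-4*I*pi/7)  exp(-6*I*pi/7)  exp(6*I*pi/7)   exp(4*I*pi/7)   exp(2*I*pi/7) 

Spot check: chi_3(6) = zeta_7^(3*6) = zeta_7^18 = exp(-6*I*pi/7).

Argument: Z/7Z is abelian, so all 7 irreducible complex representations are 1-dimensional. They are given by chi_k(m) = zeta_7^(k*m) for k = 0,...,6. Row orthogonality: sum_m chi_k(m) conj(chi_l(m)) = 7 * [k = l].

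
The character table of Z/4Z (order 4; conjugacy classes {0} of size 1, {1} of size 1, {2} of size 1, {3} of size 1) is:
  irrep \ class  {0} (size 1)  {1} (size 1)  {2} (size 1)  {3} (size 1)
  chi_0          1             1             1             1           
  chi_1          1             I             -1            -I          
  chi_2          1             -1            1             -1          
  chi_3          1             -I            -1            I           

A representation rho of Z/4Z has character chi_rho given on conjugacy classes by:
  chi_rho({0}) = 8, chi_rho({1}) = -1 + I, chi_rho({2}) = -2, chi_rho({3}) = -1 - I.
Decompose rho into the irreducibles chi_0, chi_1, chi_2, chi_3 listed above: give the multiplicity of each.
Multiplicities: chi_0: 1, chi_1: 3, chi_2: 2, chi_3: 2.

Justification: Use <chi_rho, chi> = (1/|G|) sum_C |C| * chi_rho(C) * conj(chi(C)) with |G| = 4 for each irreducible chi in the table:
  <chi_rho, chi_0> = (1/4)[1*(8)*conj(1) + 1*(-1 + I)*conj(1) + 1*(-2)*conj(1) + 1*(-1 - I)*conj(1)]
      = (1/4)[(8) + (-1 + I) + (-2) + (-1 - I)] = 4/4 = 1
  <chi_rho, chi_1> = (1/4)[1*(8)*conj(1) + 1*(-1 + I)*conj(I) + 1*(-2)*conj(-1) + 1*(-1 - I)*conj(-I)]
      = (1/4)[(8) + (1 + I) + (2) + (1 - I)] = 12/4 = 3
  <chi_rho, chi_2> = (1/4)[1*(8)*conj(1) + 1*(-1 + I)*conj(-1) + 1*(-2)*conj(1) + 1*(-1 - I)*conj(-1)]
      = (1/4)[(8) + (1 - I) + (-2) + (1 + I)] = 8/4 = 2
  <chi_rho, chi_3> = (1/4)[1*(8)*conj(1) + 1*(-1 + I)*conj(-I) + 1*(-2)*conj(-1) + 1*(-1 - I)*conj(I)]
      = (1/4)[(8) + (-1 - I) + (2) + (-1 + I)] = 8/4 = 2
(Exp terms are combined using exp(i*s)*conj(exp(i*t)) = exp(i*(s-t)), and sums of them are collapsed using the identity that for every m > 1 the m distinct m-th roots of unity sum to 0, e.g. 1 + exp(2*I*pi/3) + exp(-2*I*pi/3) = 0.)
Dimension check: dim(rho) = sum (mult * dim) = 1*1 + 3*1 + 2*1 + 2*1 = 8 = chi_rho(e) = 8.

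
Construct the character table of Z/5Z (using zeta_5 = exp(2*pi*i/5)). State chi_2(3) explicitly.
Character table of Z/5Z (irreps indexed chi_0,...,chi_4 with chi_k(m) = zeta_5^(k*m), zeta_5 = exp(2*pi*i/5)):
  irrep \ class  {0} (size 1)  {1} (size 1)    {2} (size 1)    {3} (size 1)    {4} (size 1)  
  chi_0          1             1               1               1               1             
  chi_1          1             exp(2*I*pi/5)   exp(4*I*pi/5)   exp(-4*I*pi/5)  exp(-2*I*pi/5)
  chi_2          1             exp(4*I*pi/5)   exp(-2*I*pi/5)  exp(2*I*pi/5)   exp(-4*I*pi/5)
  chi_3          1             exp(-4*I*pi/5)  exp(2*I*pi/5)   exp(-2*I*pi/5)  exp(4*I*pi/5) 
  chi_4          1             exp(-2*I*pi/5)  exp(-4*I*pi/5)  exp(4*I*pi/5)   exp(2*I*pi/5) 

Spot check: chi_2(3) = zeta_5^(2*3) = zeta_5^6 = exp(2*I*pi/5).

Why: Z/5Z is abelian, so all 5 irreducible complex representations are 1-dimensional. They are given by chi_k(m) = zeta_5^(k*m) for k = 0,...,4. Row orthogonality: sum_m chi_k(m) conj(chi_l(m)) = 5 * [k = l].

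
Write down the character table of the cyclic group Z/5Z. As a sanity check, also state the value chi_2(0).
Character table of Z/5Z (irreps indexed chi_0,...,chi_4 with chi_k(m) = zeta_5^(k*m), zeta_5 = exp(2*pi*i/5)):
  irrep \ class  {0} (size 1)  {1} (size 1)    {2} (size 1)    {3} (size 1)    {4} (size 1)  
  chi_0          1             1               1               1               1             
  chi_1          1             exp(2*I*pi/5)   exp(4*I*pi/5)   exp(-4*I*pi/5)  exp(-2*I*pi/5)
  chi_2          1             exp(4*I*pi/5)   exp(-2*I*pi/5)  exp(2*I*pi/5)   exp(-4*I*pi/5)
  chi_3          1             exp(-4*I*pi/5)  exp(2*I*pi/5)   exp(-2*I*pi/5)  exp(4*I*pi/5) 
  chi_4          1             exp(-2*I*pi/5)  exp(-4*I*pi/5)  exp(4*I*pi/5)   exp(2*I*pi/5) 

Spot check: chi_2(0) = zeta_5^(2*0) = zeta_5^0 = 1.

Justification: Z/5Z is abelian, so all 5 irreducible complex representations are 1-dimensional. They are given by chi_k(m) = zeta_5^(k*m) for k = 0,...,4. Row orthogonality: sum_m chi_k(m) conj(chi_l(m)) = 5 * [k = l].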